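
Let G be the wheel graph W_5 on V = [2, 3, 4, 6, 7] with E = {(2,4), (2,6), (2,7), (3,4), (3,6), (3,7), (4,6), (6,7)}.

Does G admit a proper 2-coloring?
No, G is not 2-colorable

The clique on vertices [2, 4, 6] has size 3 > 2, so it alone needs 3 colors.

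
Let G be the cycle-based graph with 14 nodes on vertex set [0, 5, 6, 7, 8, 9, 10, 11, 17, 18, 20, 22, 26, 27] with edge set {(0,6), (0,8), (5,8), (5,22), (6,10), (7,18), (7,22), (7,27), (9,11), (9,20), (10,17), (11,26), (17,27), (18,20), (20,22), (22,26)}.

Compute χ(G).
χ(G) = 3

Clique number ω(G) = 2 (lower bound: χ ≥ ω).
Odd cycle [27, 17, 10, 6, 0, 8, 5, 22, 7] needs 3 colors (χ ≥ 3).
The coloring below uses 3 colors, so χ(G) = 3.
A valid 3-coloring: color 1: [0, 10, 11, 18, 22, 27]; color 2: [6, 7, 8, 17, 20, 26]; color 3: [5, 9].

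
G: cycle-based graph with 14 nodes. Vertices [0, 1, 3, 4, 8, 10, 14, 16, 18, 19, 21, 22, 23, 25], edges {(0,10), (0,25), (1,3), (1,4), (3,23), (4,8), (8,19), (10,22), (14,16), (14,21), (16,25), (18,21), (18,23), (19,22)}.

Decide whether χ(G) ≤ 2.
A valid 2-coloring: color 1: [3, 4, 10, 14, 18, 19, 25]; color 2: [0, 1, 8, 16, 21, 22, 23].
(χ(G) = 2 ≤ 2.)

Yes, G is 2-colorable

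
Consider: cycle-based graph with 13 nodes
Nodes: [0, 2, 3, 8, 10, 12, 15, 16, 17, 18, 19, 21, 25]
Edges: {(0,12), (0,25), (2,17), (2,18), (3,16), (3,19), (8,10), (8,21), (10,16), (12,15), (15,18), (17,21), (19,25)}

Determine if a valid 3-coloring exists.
Yes, G is 3-colorable

A valid 3-coloring: color 1: [8, 12, 16, 17, 18, 25]; color 2: [0, 2, 10, 15, 19, 21]; color 3: [3].
(χ(G) = 3 ≤ 3.)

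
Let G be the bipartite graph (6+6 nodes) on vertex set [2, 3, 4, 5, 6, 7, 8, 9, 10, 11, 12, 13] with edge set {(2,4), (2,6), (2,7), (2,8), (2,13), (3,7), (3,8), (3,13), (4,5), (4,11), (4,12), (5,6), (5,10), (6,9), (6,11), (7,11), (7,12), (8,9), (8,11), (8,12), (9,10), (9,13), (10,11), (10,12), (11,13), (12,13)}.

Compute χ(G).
Clique number ω(G) = 2 (lower bound: χ ≥ ω).
The graph is bipartite (no odd cycle), so 2 colors suffice: χ(G) = 2.
A valid 2-coloring: color 1: [2, 3, 5, 9, 11, 12]; color 2: [4, 6, 7, 8, 10, 13].

χ(G) = 2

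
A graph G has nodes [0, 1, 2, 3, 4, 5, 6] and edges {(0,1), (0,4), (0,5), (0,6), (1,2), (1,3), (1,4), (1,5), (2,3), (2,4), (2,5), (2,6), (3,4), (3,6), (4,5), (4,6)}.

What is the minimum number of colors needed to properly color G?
χ(G) = 4

Clique number ω(G) = 4 (lower bound: χ ≥ ω).
The clique on [0, 1, 4, 5] has size 4, forcing χ ≥ 4, and the coloring below uses 4 colors, so χ(G) = 4.
A valid 4-coloring: color 1: [4]; color 2: [1, 6]; color 3: [0, 2]; color 4: [3, 5].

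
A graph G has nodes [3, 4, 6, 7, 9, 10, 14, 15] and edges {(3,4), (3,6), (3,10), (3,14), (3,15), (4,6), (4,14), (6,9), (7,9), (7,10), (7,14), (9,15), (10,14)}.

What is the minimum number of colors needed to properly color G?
χ(G) = 3

Clique number ω(G) = 3 (lower bound: χ ≥ ω).
The clique on [3, 10, 14] has size 3, forcing χ ≥ 3, and the coloring below uses 3 colors, so χ(G) = 3.
A valid 3-coloring: color 1: [3, 7]; color 2: [6, 14, 15]; color 3: [4, 9, 10].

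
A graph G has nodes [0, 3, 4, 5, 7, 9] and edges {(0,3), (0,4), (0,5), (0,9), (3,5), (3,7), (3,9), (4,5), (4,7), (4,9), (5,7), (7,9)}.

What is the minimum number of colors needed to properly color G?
Clique number ω(G) = 3 (lower bound: χ ≥ ω).
The clique on [0, 3, 9] has size 3, forcing χ ≥ 3, and the coloring below uses 3 colors, so χ(G) = 3.
A valid 3-coloring: color 1: [5, 9]; color 2: [3, 4]; color 3: [0, 7].

χ(G) = 3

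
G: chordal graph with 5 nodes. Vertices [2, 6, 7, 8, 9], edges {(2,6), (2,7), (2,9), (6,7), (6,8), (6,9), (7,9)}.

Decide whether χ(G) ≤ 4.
Yes, G is 4-colorable

A valid 4-coloring: color 1: [6]; color 2: [7, 8]; color 3: [2]; color 4: [9].
(χ(G) = 4 ≤ 4.)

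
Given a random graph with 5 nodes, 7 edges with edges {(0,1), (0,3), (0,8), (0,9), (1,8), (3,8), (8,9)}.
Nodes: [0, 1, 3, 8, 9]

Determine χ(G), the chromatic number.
χ(G) = 3

Clique number ω(G) = 3 (lower bound: χ ≥ ω).
The clique on [0, 8, 9] has size 3, forcing χ ≥ 3, and the coloring below uses 3 colors, so χ(G) = 3.
A valid 3-coloring: color 1: [0]; color 2: [8]; color 3: [1, 3, 9].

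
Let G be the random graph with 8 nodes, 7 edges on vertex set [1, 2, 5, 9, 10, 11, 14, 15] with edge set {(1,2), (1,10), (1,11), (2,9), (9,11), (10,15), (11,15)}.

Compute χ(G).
Clique number ω(G) = 2 (lower bound: χ ≥ ω).
The graph is bipartite (no odd cycle), so 2 colors suffice: χ(G) = 2.
A valid 2-coloring: color 1: [1, 5, 9, 14, 15]; color 2: [2, 10, 11].

χ(G) = 2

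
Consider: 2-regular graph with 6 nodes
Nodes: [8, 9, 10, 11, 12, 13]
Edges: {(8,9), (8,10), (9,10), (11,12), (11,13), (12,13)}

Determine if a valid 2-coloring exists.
The clique on vertices [8, 9, 10] has size 3 > 2, so it alone needs 3 colors.

No, G is not 2-colorable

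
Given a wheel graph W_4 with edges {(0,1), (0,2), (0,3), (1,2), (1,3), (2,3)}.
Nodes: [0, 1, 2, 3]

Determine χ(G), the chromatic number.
Clique number ω(G) = 4 (lower bound: χ ≥ ω).
The clique on [0, 1, 2, 3] has size 4, forcing χ ≥ 4, and the coloring below uses 4 colors, so χ(G) = 4.
A valid 4-coloring: color 1: [1]; color 2: [0]; color 3: [2]; color 4: [3].

χ(G) = 4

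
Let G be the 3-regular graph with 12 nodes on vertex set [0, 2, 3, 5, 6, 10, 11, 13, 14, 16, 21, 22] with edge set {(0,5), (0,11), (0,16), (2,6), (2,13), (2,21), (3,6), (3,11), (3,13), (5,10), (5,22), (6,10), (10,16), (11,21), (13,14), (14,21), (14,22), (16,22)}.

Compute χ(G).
Clique number ω(G) = 2 (lower bound: χ ≥ ω).
Odd cycle [3, 11, 0, 16, 22, 14, 13] needs 3 colors (χ ≥ 3).
The coloring below uses 3 colors, so χ(G) = 3.
A valid 3-coloring: color 1: [2, 3, 5, 14, 16]; color 2: [0, 6, 13, 21, 22]; color 3: [10, 11].

χ(G) = 3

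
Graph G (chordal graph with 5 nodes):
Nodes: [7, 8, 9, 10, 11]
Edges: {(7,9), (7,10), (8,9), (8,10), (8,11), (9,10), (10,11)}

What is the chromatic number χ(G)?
Clique number ω(G) = 3 (lower bound: χ ≥ ω).
The clique on [8, 9, 10] has size 3, forcing χ ≥ 3, and the coloring below uses 3 colors, so χ(G) = 3.
A valid 3-coloring: color 1: [10]; color 2: [7, 8]; color 3: [9, 11].

χ(G) = 3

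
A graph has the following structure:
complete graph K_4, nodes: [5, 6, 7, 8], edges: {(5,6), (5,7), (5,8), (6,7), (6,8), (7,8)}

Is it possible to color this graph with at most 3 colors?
No, G is not 3-colorable

The clique on vertices [5, 6, 7, 8] has size 4 > 3, so it alone needs 4 colors.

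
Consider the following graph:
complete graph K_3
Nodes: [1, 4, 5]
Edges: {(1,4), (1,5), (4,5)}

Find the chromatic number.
χ(G) = 3

Clique number ω(G) = 3 (lower bound: χ ≥ ω).
The clique on [1, 4, 5] has size 3, forcing χ ≥ 3, and the coloring below uses 3 colors, so χ(G) = 3.
A valid 3-coloring: color 1: [1]; color 2: [5]; color 3: [4].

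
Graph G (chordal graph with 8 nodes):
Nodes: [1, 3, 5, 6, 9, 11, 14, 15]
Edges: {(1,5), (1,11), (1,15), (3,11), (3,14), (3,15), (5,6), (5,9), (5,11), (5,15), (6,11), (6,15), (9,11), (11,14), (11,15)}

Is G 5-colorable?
A valid 5-coloring: color 1: [11]; color 2: [9, 14, 15]; color 3: [3, 5]; color 4: [1, 6].
(χ(G) = 4 ≤ 5.)

Yes, G is 5-colorable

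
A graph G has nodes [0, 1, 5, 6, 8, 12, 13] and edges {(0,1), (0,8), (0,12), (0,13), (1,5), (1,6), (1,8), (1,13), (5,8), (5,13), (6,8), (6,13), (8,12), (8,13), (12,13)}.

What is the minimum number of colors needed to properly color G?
Clique number ω(G) = 4 (lower bound: χ ≥ ω).
The clique on [0, 1, 8, 13] has size 4, forcing χ ≥ 4, and the coloring below uses 4 colors, so χ(G) = 4.
A valid 4-coloring: color 1: [13]; color 2: [8]; color 3: [1, 12]; color 4: [0, 5, 6].

χ(G) = 4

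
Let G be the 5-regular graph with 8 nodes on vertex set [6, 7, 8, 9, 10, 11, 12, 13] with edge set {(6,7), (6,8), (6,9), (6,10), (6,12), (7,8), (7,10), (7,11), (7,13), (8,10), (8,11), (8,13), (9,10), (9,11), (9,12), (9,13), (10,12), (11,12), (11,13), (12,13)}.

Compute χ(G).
χ(G) = 4

Clique number ω(G) = 4 (lower bound: χ ≥ ω).
The clique on [7, 8, 11, 13] has size 4, forcing χ ≥ 4, and the coloring below uses 4 colors, so χ(G) = 4.
A valid 4-coloring: color 1: [10, 11]; color 2: [8, 9]; color 3: [7, 12]; color 4: [6, 13].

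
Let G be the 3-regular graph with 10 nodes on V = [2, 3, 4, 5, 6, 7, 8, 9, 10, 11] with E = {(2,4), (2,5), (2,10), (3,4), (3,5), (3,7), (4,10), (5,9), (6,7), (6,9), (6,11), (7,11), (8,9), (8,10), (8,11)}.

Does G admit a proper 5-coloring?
A valid 5-coloring: color 1: [2, 3, 6, 8]; color 2: [7, 9, 10]; color 3: [4, 5, 11].
(χ(G) = 3 ≤ 5.)

Yes, G is 5-colorable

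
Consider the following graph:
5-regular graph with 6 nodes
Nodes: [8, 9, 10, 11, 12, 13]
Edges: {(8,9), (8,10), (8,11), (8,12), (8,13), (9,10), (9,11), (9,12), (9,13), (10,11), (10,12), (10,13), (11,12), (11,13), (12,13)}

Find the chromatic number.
Clique number ω(G) = 6 (lower bound: χ ≥ ω).
The clique on [8, 9, 10, 11, 12, 13] has size 6, forcing χ ≥ 6, and the coloring below uses 6 colors, so χ(G) = 6.
A valid 6-coloring: color 1: [12]; color 2: [9]; color 3: [13]; color 4: [10]; color 5: [8]; color 6: [11].

χ(G) = 6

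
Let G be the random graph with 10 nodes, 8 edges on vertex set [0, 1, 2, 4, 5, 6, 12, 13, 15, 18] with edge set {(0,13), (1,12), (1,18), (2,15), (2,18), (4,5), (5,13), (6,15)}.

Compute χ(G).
Clique number ω(G) = 2 (lower bound: χ ≥ ω).
The graph is bipartite (no odd cycle), so 2 colors suffice: χ(G) = 2.
A valid 2-coloring: color 1: [1, 2, 4, 6, 13]; color 2: [0, 5, 12, 15, 18].

χ(G) = 2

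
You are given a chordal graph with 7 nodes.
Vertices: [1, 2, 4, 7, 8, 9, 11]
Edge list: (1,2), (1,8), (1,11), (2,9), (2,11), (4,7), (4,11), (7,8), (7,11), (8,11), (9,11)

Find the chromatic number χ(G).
χ(G) = 3

Clique number ω(G) = 3 (lower bound: χ ≥ ω).
The clique on [1, 8, 11] has size 3, forcing χ ≥ 3, and the coloring below uses 3 colors, so χ(G) = 3.
A valid 3-coloring: color 1: [11]; color 2: [2, 4, 8]; color 3: [1, 7, 9].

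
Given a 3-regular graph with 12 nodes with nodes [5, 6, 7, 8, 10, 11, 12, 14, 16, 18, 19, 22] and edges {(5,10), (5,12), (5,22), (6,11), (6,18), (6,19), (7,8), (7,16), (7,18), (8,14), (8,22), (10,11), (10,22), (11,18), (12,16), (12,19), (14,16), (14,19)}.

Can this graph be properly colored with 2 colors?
The clique on vertices [5, 10, 22] has size 3 > 2, so it alone needs 3 colors.

No, G is not 2-colorable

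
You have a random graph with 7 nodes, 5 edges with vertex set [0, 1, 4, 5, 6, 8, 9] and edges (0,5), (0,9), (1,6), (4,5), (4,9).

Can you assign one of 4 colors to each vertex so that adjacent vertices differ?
Yes, G is 4-colorable

A valid 4-coloring: color 1: [5, 6, 8, 9]; color 2: [0, 1, 4].
(χ(G) = 2 ≤ 4.)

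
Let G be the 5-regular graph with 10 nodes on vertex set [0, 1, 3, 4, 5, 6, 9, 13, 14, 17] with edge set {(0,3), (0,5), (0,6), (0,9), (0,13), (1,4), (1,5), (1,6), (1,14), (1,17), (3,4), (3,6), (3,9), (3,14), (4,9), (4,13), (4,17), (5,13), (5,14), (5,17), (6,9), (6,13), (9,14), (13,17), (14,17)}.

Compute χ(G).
Clique number ω(G) = 4 (lower bound: χ ≥ ω).
The clique on [0, 3, 6, 9] has size 4, forcing χ ≥ 4, and the coloring below uses 4 colors, so χ(G) = 4.
A valid 4-coloring: color 1: [5, 9]; color 2: [4, 6, 14]; color 3: [1, 3, 13]; color 4: [0, 17].

χ(G) = 4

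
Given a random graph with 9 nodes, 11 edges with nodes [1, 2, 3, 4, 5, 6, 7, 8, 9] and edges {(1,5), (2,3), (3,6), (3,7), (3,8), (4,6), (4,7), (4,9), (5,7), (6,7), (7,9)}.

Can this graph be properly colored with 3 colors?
Yes, G is 3-colorable

A valid 3-coloring: color 1: [1, 2, 7, 8]; color 2: [3, 4, 5]; color 3: [6, 9].
(χ(G) = 3 ≤ 3.)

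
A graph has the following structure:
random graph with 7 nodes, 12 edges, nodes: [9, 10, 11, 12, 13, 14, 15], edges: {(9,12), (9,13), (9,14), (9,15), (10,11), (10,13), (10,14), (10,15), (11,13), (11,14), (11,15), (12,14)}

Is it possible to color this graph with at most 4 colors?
Yes, G is 4-colorable

A valid 4-coloring: color 1: [11, 12]; color 2: [9, 10]; color 3: [13, 14, 15].
(χ(G) = 3 ≤ 4.)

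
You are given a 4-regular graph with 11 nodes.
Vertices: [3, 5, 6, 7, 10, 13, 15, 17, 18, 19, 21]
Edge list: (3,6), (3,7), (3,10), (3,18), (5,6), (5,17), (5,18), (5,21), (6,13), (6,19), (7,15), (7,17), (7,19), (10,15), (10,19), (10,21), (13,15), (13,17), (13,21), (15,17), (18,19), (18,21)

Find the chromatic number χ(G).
χ(G) = 3

Clique number ω(G) = 3 (lower bound: χ ≥ ω).
The clique on [5, 18, 21] has size 3, forcing χ ≥ 3, and the coloring below uses 3 colors, so χ(G) = 3.
A valid 3-coloring: color 1: [7, 10, 13, 18]; color 2: [3, 5, 15, 19]; color 3: [6, 17, 21].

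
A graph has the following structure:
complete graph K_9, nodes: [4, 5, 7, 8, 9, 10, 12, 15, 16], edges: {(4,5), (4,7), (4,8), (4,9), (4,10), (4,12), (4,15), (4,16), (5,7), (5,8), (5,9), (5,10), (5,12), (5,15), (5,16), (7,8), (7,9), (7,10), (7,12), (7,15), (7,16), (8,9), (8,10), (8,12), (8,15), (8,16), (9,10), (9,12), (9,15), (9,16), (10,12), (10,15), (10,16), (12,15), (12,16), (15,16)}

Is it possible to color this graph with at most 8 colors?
The clique on vertices [4, 5, 7, 8, 9, 10, 12, 15, 16] has size 9 > 8, so it alone needs 9 colors.

No, G is not 8-colorable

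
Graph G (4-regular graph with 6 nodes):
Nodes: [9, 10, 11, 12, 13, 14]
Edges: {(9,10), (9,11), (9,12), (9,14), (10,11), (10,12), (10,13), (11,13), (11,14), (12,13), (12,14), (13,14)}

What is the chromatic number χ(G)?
χ(G) = 3

Clique number ω(G) = 3 (lower bound: χ ≥ ω).
The clique on [9, 10, 11] has size 3, forcing χ ≥ 3, and the coloring below uses 3 colors, so χ(G) = 3.
A valid 3-coloring: color 1: [10, 14]; color 2: [11, 12]; color 3: [9, 13].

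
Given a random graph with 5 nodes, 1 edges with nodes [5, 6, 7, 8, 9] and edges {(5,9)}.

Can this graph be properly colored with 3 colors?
A valid 3-coloring: color 1: [6, 7, 8, 9]; color 2: [5].
(χ(G) = 2 ≤ 3.)

Yes, G is 3-colorable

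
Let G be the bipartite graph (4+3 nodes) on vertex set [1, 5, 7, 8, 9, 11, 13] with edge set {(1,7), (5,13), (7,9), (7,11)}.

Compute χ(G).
Clique number ω(G) = 2 (lower bound: χ ≥ ω).
The graph is bipartite (no odd cycle), so 2 colors suffice: χ(G) = 2.
A valid 2-coloring: color 1: [5, 7, 8]; color 2: [1, 9, 11, 13].

χ(G) = 2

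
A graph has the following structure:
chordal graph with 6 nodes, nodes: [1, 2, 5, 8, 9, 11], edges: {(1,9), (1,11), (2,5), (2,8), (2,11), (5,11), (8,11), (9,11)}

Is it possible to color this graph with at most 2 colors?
The clique on vertices [1, 9, 11] has size 3 > 2, so it alone needs 3 colors.

No, G is not 2-colorable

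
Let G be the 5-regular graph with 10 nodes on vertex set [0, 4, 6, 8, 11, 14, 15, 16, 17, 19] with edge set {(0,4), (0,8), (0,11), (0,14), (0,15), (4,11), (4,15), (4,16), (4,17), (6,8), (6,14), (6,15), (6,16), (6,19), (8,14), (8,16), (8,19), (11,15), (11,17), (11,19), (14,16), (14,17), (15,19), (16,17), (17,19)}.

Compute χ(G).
χ(G) = 4

Clique number ω(G) = 4 (lower bound: χ ≥ ω).
The clique on [0, 4, 11, 15] has size 4, forcing χ ≥ 4, and the coloring below uses 4 colors, so χ(G) = 4.
A valid 4-coloring: color 1: [4, 14, 19]; color 2: [11, 16]; color 3: [0, 6, 17]; color 4: [8, 15].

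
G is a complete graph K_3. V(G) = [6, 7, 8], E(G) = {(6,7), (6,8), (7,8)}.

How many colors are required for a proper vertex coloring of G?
χ(G) = 3

Clique number ω(G) = 3 (lower bound: χ ≥ ω).
The clique on [6, 7, 8] has size 3, forcing χ ≥ 3, and the coloring below uses 3 colors, so χ(G) = 3.
A valid 3-coloring: color 1: [8]; color 2: [7]; color 3: [6].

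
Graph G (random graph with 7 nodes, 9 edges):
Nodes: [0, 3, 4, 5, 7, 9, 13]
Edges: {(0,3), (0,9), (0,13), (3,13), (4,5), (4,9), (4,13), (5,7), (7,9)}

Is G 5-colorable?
Yes, G is 5-colorable

A valid 5-coloring: color 1: [0, 4, 7]; color 2: [3, 5, 9]; color 3: [13].
(χ(G) = 3 ≤ 5.)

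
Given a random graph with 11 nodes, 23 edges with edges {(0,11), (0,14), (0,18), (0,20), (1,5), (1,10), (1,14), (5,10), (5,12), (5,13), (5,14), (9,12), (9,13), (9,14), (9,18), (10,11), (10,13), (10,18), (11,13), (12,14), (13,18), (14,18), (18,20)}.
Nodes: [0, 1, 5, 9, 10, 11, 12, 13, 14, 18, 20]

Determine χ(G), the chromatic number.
χ(G) = 4

Clique number ω(G) = 3 (lower bound: χ ≥ ω).
Suppose a proper 3-coloring c exists. The clique [0, 14, 18] takes 3 distinct colors; by symmetry let c(0) = 1, c(14) = 2, c(18) = 3.
- Vertex 9: neighbors [14, 18] already have colors [2, 3] ⇒ c(9) = 1.
- Vertex 13: neighbors [9, 18] already have colors [1, 3] ⇒ c(13) = 2.
- Vertex 10: neighbors [13, 18] already have colors [2, 3] ⇒ c(10) = 1.
- Vertex 5: neighbors [10, 13] already have colors [1, 2] ⇒ c(5) = 3.
- Vertex 1: neighbors [10, 14, 5] already have colors [1, 2, 3] — all 3 colors blocked. Contradiction.
The forced assignments end in a contradiction, so G has no proper 3-coloring (χ ≥ 4).
The coloring below uses 4 colors, so χ(G) = 4.
A valid 4-coloring: color 1: [13, 14, 20]; color 2: [5, 11, 18]; color 3: [0, 9, 10]; color 4: [1, 12].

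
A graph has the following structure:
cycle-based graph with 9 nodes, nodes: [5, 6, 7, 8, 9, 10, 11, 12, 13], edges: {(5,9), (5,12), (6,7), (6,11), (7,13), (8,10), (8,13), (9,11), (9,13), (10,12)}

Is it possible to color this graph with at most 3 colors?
A valid 3-coloring: color 1: [6, 8, 9, 12]; color 2: [5, 10, 11, 13]; color 3: [7].
(χ(G) = 3 ≤ 3.)

Yes, G is 3-colorable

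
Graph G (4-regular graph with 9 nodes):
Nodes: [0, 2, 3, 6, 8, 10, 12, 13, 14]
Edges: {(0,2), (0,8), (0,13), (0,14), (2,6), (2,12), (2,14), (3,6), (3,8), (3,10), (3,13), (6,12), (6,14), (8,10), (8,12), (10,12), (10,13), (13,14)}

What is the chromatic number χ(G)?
Clique number ω(G) = 3 (lower bound: χ ≥ ω).
The clique on [0, 2, 14] has size 3, forcing χ ≥ 3, and the coloring below uses 3 colors, so χ(G) = 3.
A valid 3-coloring: color 1: [0, 6, 10]; color 2: [3, 12, 14]; color 3: [2, 8, 13].

χ(G) = 3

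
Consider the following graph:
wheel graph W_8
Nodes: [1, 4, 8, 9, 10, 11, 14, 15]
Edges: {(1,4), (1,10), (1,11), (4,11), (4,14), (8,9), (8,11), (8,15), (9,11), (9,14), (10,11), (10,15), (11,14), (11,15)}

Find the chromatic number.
Clique number ω(G) = 3 (lower bound: χ ≥ ω).
Odd cycle [9, 14, 4, 1, 10, 15, 8] needs 3 colors (χ ≥ 3).
Vertex 11 is adjacent to every vertex of [1, 4, 8, 9, 10, 14, 15], which already need 3 colors among themselves, so 11 needs a new color (χ ≥ 4).
The coloring below uses 4 colors, so χ(G) = 4.
A valid 4-coloring: color 1: [11]; color 2: [4, 9, 15]; color 3: [1, 8, 14]; color 4: [10].

χ(G) = 4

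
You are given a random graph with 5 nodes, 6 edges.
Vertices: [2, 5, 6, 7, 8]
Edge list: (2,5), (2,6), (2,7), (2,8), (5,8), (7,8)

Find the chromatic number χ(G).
Clique number ω(G) = 3 (lower bound: χ ≥ ω).
The clique on [2, 5, 8] has size 3, forcing χ ≥ 3, and the coloring below uses 3 colors, so χ(G) = 3.
A valid 3-coloring: color 1: [2]; color 2: [6, 8]; color 3: [5, 7].

χ(G) = 3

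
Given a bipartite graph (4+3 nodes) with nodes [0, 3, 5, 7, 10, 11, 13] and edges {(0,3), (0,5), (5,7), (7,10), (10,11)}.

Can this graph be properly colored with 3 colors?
Yes, G is 3-colorable

A valid 3-coloring: color 1: [0, 7, 11, 13]; color 2: [3, 5, 10].
(χ(G) = 2 ≤ 3.)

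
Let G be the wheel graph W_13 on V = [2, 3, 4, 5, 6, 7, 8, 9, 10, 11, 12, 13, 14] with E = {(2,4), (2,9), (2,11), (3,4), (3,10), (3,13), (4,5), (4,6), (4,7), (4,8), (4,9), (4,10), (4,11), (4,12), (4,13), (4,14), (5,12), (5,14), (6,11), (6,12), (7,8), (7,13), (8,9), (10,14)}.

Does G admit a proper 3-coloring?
Yes, G is 3-colorable

A valid 3-coloring: color 1: [4]; color 2: [2, 5, 6, 8, 10, 13]; color 3: [3, 7, 9, 11, 12, 14].
(χ(G) = 3 ≤ 3.)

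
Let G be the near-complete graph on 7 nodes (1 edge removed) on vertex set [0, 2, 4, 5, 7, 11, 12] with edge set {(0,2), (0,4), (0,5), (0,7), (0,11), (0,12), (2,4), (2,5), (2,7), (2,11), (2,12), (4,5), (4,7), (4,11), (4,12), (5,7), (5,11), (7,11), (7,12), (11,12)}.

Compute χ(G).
Clique number ω(G) = 6 (lower bound: χ ≥ ω).
The clique on [0, 2, 4, 7, 11, 12] has size 6, forcing χ ≥ 6, and the coloring below uses 6 colors, so χ(G) = 6.
A valid 6-coloring: color 1: [7]; color 2: [2]; color 3: [11]; color 4: [0]; color 5: [4]; color 6: [5, 12].

χ(G) = 6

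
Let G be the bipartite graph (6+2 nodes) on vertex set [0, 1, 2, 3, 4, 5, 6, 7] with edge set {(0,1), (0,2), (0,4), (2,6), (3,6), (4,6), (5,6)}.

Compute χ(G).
χ(G) = 2

Clique number ω(G) = 2 (lower bound: χ ≥ ω).
The graph is bipartite (no odd cycle), so 2 colors suffice: χ(G) = 2.
A valid 2-coloring: color 1: [0, 6, 7]; color 2: [1, 2, 3, 4, 5].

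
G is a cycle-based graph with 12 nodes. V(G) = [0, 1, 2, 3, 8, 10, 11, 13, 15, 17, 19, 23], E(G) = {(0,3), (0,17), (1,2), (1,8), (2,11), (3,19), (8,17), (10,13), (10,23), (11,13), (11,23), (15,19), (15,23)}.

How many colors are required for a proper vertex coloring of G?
Clique number ω(G) = 2 (lower bound: χ ≥ ω).
The graph is bipartite (no odd cycle), so 2 colors suffice: χ(G) = 2.
A valid 2-coloring: color 1: [1, 3, 10, 11, 15, 17]; color 2: [0, 2, 8, 13, 19, 23].

χ(G) = 2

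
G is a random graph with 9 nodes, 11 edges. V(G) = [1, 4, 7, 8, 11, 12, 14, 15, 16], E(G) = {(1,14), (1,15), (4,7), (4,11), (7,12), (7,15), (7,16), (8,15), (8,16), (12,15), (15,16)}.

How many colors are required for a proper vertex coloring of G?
χ(G) = 3

Clique number ω(G) = 3 (lower bound: χ ≥ ω).
The clique on [8, 15, 16] has size 3, forcing χ ≥ 3, and the coloring below uses 3 colors, so χ(G) = 3.
A valid 3-coloring: color 1: [4, 14, 15]; color 2: [1, 7, 8, 11]; color 3: [12, 16].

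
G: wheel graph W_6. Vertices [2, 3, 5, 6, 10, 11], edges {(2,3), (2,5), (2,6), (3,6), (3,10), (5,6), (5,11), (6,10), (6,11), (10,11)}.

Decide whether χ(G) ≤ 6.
A valid 6-coloring: color 1: [6]; color 2: [2, 10]; color 3: [3, 11]; color 4: [5].
(χ(G) = 4 ≤ 6.)

Yes, G is 6-colorable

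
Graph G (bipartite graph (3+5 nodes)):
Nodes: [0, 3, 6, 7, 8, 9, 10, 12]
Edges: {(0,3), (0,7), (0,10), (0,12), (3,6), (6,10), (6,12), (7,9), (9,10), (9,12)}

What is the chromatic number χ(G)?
χ(G) = 2

Clique number ω(G) = 2 (lower bound: χ ≥ ω).
The graph is bipartite (no odd cycle), so 2 colors suffice: χ(G) = 2.
A valid 2-coloring: color 1: [0, 6, 8, 9]; color 2: [3, 7, 10, 12].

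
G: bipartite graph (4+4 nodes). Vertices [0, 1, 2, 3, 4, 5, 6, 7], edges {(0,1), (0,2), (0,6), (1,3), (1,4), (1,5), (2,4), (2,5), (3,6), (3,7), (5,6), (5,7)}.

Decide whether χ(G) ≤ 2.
Yes, G is 2-colorable

A valid 2-coloring: color 1: [0, 3, 4, 5]; color 2: [1, 2, 6, 7].
(χ(G) = 2 ≤ 2.)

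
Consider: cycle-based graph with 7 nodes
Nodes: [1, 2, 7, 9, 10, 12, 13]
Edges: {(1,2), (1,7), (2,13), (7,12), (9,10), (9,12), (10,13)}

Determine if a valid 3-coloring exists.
Yes, G is 3-colorable

A valid 3-coloring: color 1: [1, 10, 12]; color 2: [7, 9, 13]; color 3: [2].
(χ(G) = 3 ≤ 3.)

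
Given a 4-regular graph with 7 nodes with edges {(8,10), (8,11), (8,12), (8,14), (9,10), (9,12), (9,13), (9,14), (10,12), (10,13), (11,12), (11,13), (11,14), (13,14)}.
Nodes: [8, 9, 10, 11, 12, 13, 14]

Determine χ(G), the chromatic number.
χ(G) = 4

Clique number ω(G) = 3 (lower bound: χ ≥ ω).
Suppose a proper 3-coloring c exists. The clique [8, 10, 12] takes 3 distinct colors; by symmetry let c(8) = 1, c(10) = 2, c(12) = 3.
- Vertex 9: neighbors [10, 12] already have colors [2, 3] ⇒ c(9) = 1.
- Vertex 11: neighbors [8, 12] already have colors [1, 3] ⇒ c(11) = 2.
- Vertex 13: neighbors [9, 10] already have colors [1, 2] ⇒ c(13) = 3.
- Vertex 14: neighbors [8, 11, 13] already have colors [1, 2, 3] — all 3 colors blocked. Contradiction.
The forced assignments end in a contradiction, so G has no proper 3-coloring (χ ≥ 4).
The coloring below uses 4 colors, so χ(G) = 4.
A valid 4-coloring: color 1: [12, 13]; color 2: [8, 9]; color 3: [10, 11]; color 4: [14].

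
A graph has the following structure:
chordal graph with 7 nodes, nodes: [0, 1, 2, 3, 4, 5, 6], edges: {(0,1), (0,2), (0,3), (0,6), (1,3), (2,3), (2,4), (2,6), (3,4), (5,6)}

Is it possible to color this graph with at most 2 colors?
The clique on vertices [0, 1, 3] has size 3 > 2, so it alone needs 3 colors.

No, G is not 2-colorable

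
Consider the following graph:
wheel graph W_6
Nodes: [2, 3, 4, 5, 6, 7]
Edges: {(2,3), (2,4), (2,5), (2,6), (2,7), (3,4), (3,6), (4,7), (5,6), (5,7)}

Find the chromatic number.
χ(G) = 4

Clique number ω(G) = 3 (lower bound: χ ≥ ω).
Odd cycle [6, 3, 4, 7, 5] needs 3 colors (χ ≥ 3).
Vertex 2 is adjacent to every vertex of [3, 4, 5, 6, 7], which already need 3 colors among themselves, so 2 needs a new color (χ ≥ 4).
The coloring below uses 4 colors, so χ(G) = 4.
A valid 4-coloring: color 1: [2]; color 2: [6, 7]; color 3: [3, 5]; color 4: [4].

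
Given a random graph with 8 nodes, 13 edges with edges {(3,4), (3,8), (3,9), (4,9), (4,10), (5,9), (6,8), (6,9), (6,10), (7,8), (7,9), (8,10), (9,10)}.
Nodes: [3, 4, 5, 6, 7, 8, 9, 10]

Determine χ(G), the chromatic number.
Clique number ω(G) = 3 (lower bound: χ ≥ ω).
The clique on [6, 8, 10] has size 3, forcing χ ≥ 3, and the coloring below uses 3 colors, so χ(G) = 3.
A valid 3-coloring: color 1: [8, 9]; color 2: [3, 5, 7, 10]; color 3: [4, 6].

χ(G) = 3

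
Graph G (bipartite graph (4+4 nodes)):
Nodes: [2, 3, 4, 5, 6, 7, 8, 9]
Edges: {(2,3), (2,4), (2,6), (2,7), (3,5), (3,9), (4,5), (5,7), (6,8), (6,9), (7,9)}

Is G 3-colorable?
A valid 3-coloring: color 1: [2, 5, 8, 9]; color 2: [3, 4, 6, 7].
(χ(G) = 2 ≤ 3.)

Yes, G is 3-colorable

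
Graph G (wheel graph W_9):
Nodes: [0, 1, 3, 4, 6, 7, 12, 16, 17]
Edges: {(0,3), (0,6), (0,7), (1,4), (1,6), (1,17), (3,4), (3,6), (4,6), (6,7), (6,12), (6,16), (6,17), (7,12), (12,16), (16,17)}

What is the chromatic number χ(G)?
Clique number ω(G) = 3 (lower bound: χ ≥ ω).
The clique on [0, 3, 6] has size 3, forcing χ ≥ 3, and the coloring below uses 3 colors, so χ(G) = 3.
A valid 3-coloring: color 1: [6]; color 2: [0, 4, 12, 17]; color 3: [1, 3, 7, 16].

χ(G) = 3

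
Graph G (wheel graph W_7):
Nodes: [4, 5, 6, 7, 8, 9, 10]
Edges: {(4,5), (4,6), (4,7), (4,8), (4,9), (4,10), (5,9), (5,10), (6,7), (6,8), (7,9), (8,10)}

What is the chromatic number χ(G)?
Clique number ω(G) = 3 (lower bound: χ ≥ ω).
The clique on [4, 8, 10] has size 3, forcing χ ≥ 3, and the coloring below uses 3 colors, so χ(G) = 3.
A valid 3-coloring: color 1: [4]; color 2: [6, 9, 10]; color 3: [5, 7, 8].

χ(G) = 3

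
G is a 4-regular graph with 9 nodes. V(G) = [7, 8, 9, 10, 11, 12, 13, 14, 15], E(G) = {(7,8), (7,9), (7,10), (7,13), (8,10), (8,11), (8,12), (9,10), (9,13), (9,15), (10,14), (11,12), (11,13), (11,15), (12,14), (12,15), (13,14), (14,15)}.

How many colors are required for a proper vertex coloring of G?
Clique number ω(G) = 3 (lower bound: χ ≥ ω).
Suppose a proper 3-coloring c exists. The clique [7, 8, 10] takes 3 distinct colors; by symmetry let c(7) = 1, c(8) = 2, c(10) = 3.
- Vertex 9: neighbors [7, 10] already have colors [1, 3] ⇒ c(9) = 2.
- Vertex 13: neighbors [7, 9] already have colors [1, 2] ⇒ c(13) = 3.
- Vertex 11: neighbors [8, 13] already have colors [2, 3] ⇒ c(11) = 1.
- Vertex 12: neighbors [11, 8] already have colors [1, 2] ⇒ c(12) = 3.
- Vertex 15: neighbors [11, 9, 12] already have colors [1, 2, 3] — all 3 colors blocked. Contradiction.
The forced assignments end in a contradiction, so G has no proper 3-coloring (χ ≥ 4).
The coloring below uses 4 colors, so χ(G) = 4.
A valid 4-coloring: color 1: [7, 11, 14]; color 2: [10, 12, 13]; color 3: [8, 15]; color 4: [9].

χ(G) = 4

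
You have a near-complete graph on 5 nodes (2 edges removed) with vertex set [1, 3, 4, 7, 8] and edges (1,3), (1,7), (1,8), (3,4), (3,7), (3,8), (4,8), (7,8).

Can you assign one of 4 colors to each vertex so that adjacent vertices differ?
Yes, G is 4-colorable

A valid 4-coloring: color 1: [3]; color 2: [8]; color 3: [1, 4]; color 4: [7].
(χ(G) = 4 ≤ 4.)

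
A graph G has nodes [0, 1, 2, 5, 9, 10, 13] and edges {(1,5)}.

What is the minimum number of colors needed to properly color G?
χ(G) = 2

Clique number ω(G) = 2 (lower bound: χ ≥ ω).
The graph is bipartite (no odd cycle), so 2 colors suffice: χ(G) = 2.
A valid 2-coloring: color 1: [0, 1, 2, 9, 10, 13]; color 2: [5].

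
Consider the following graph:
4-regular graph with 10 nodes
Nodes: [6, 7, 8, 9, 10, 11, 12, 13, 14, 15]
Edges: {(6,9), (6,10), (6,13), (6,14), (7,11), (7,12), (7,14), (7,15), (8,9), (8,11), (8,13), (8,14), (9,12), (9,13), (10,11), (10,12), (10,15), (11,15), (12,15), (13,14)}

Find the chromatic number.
Clique number ω(G) = 3 (lower bound: χ ≥ ω).
Suppose a proper 3-coloring c exists. The clique [6, 9, 13] takes 3 distinct colors; by symmetry let c(6) = 1, c(9) = 2, c(13) = 3.
- Vertex 8: neighbors [9, 13] already have colors [2, 3] ⇒ c(8) = 1.
- Vertex 14: neighbors [6, 13] already have colors [1, 3] ⇒ c(14) = 2.
- Vertex 7: neighbors [14] already have colors [2]; try each remaining color.
- Case c(7) = 1:
  - Vertex 12: neighbors [7, 9] already have colors [1, 2] ⇒ c(12) = 3.
  - Vertex 10: neighbors [6, 12] already have colors [1, 3] ⇒ c(10) = 2.
  - Vertex 15: neighbors [7, 10, 12] already have colors [1, 2, 3] — all 3 colors blocked. Contradiction.
- Case c(7) = 3:
  - Vertex 11: neighbors [8, 7] already have colors [1, 3] ⇒ c(11) = 2.
  - Vertex 10: neighbors [6, 11] already have colors [1, 2] ⇒ c(10) = 3.
  - Vertex 12: neighbors [9, 7] already have colors [2, 3] ⇒ c(12) = 1.
  - Vertex 15: neighbors [12, 11, 7] already have colors [1, 2, 3] — all 3 colors blocked. Contradiction.
Every case ends in a contradiction, so G has no proper 3-coloring (χ ≥ 4).
The coloring below uses 4 colors, so χ(G) = 4.
A valid 4-coloring: color 1: [9, 11, 14]; color 2: [7, 10, 13]; color 3: [6, 8, 15]; color 4: [12].

χ(G) = 4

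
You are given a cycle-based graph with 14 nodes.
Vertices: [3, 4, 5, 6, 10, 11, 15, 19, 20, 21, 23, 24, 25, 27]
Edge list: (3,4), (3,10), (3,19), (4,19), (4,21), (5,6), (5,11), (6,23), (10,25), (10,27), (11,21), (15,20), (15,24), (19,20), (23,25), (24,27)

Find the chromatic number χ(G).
Clique number ω(G) = 3 (lower bound: χ ≥ ω).
The clique on [3, 4, 19] has size 3, forcing χ ≥ 3, and the coloring below uses 3 colors, so χ(G) = 3.
A valid 3-coloring: color 1: [4, 6, 10, 11, 20, 24]; color 2: [3, 5, 15, 21, 25, 27]; color 3: [19, 23].

χ(G) = 3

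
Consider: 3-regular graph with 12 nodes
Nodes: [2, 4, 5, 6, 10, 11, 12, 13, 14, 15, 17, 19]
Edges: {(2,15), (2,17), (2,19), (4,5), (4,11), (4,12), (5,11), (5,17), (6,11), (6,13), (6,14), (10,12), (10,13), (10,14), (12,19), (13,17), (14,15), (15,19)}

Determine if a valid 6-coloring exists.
A valid 6-coloring: color 1: [2, 5, 6, 12]; color 2: [11, 13, 14, 19]; color 3: [4, 10, 15, 17].
(χ(G) = 3 ≤ 6.)

Yes, G is 6-colorable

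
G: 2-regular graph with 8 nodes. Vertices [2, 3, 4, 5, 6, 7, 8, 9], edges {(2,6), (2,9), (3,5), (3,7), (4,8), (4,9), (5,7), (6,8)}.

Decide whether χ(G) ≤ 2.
The clique on vertices [3, 5, 7] has size 3 > 2, so it alone needs 3 colors.

No, G is not 2-colorable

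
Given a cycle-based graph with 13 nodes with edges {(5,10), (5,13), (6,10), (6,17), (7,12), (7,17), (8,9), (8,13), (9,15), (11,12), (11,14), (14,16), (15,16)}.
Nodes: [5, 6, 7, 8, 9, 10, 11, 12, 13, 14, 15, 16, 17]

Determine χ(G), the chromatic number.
Clique number ω(G) = 2 (lower bound: χ ≥ ω).
Odd cycle [16, 14, 11, 12, 7, 17, 6, 10, 5, 13, 8, 9, 15] needs 3 colors (χ ≥ 3).
The coloring below uses 3 colors, so χ(G) = 3.
A valid 3-coloring: color 1: [5, 6, 7, 9, 11, 16]; color 2: [10, 12, 13, 14, 15, 17]; color 3: [8].

χ(G) = 3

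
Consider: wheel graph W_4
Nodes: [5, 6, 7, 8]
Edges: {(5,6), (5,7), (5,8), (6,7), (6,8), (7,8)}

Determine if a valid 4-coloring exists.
A valid 4-coloring: color 1: [7]; color 2: [8]; color 3: [6]; color 4: [5].
(χ(G) = 4 ≤ 4.)

Yes, G is 4-colorable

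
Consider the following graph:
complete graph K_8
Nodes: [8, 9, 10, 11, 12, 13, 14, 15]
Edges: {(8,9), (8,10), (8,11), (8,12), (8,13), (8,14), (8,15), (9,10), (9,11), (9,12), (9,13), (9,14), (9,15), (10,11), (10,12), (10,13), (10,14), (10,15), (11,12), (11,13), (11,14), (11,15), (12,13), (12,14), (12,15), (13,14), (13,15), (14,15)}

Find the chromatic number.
χ(G) = 8

Clique number ω(G) = 8 (lower bound: χ ≥ ω).
The clique on [8, 9, 10, 11, 12, 13, 14, 15] has size 8, forcing χ ≥ 8, and the coloring below uses 8 colors, so χ(G) = 8.
A valid 8-coloring: color 1: [8]; color 2: [12]; color 3: [13]; color 4: [10]; color 5: [9]; color 6: [14]; color 7: [11]; color 8: [15].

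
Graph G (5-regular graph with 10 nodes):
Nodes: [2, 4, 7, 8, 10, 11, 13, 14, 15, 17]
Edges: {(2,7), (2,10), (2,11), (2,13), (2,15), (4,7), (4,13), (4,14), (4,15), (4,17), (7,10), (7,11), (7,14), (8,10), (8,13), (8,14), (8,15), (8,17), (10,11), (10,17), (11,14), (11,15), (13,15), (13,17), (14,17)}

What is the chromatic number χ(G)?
χ(G) = 4

Clique number ω(G) = 4 (lower bound: χ ≥ ω).
The clique on [2, 7, 10, 11] has size 4, forcing χ ≥ 4, and the coloring below uses 4 colors, so χ(G) = 4.
A valid 4-coloring: color 1: [10, 14, 15]; color 2: [11, 13]; color 3: [7, 17]; color 4: [2, 4, 8].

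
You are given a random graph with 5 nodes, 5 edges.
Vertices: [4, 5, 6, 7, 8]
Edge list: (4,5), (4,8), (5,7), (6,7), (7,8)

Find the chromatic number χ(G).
χ(G) = 2

Clique number ω(G) = 2 (lower bound: χ ≥ ω).
The graph is bipartite (no odd cycle), so 2 colors suffice: χ(G) = 2.
A valid 2-coloring: color 1: [4, 7]; color 2: [5, 6, 8].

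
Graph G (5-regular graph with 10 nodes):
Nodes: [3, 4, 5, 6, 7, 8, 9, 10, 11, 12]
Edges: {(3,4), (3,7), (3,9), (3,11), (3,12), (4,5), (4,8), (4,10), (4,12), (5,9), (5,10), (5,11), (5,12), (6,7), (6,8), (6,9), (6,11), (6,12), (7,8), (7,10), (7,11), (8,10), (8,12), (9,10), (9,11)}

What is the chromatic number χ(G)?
Clique number ω(G) = 3 (lower bound: χ ≥ ω).
Odd cycle [12, 4, 10, 7, 6] needs 3 colors (χ ≥ 3).
Vertex 8 is adjacent to every vertex of [4, 6, 7, 10, 12], which already need 3 colors among themselves, so 8 needs a new color (χ ≥ 4).
The coloring below uses 4 colors, so χ(G) = 4.
A valid 4-coloring: color 1: [3, 5, 8]; color 2: [4, 7, 9]; color 3: [6, 10]; color 4: [11, 12].

χ(G) = 4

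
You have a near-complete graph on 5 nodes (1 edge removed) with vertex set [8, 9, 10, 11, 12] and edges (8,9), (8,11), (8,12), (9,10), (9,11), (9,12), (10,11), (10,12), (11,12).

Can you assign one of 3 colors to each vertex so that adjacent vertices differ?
The clique on vertices [8, 9, 11, 12] has size 4 > 3, so it alone needs 4 colors.

No, G is not 3-colorable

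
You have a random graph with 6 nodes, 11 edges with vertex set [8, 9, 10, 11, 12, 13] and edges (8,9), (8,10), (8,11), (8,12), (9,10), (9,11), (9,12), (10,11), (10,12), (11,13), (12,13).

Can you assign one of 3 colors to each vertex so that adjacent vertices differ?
The clique on vertices [8, 9, 10, 11] has size 4 > 3, so it alone needs 4 colors.

No, G is not 3-colorable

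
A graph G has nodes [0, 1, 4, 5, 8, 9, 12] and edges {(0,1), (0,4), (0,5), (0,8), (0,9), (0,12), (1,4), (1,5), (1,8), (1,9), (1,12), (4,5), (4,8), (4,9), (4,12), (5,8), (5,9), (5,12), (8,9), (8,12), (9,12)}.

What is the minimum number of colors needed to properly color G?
χ(G) = 7

Clique number ω(G) = 7 (lower bound: χ ≥ ω).
The clique on [0, 1, 4, 5, 8, 9, 12] has size 7, forcing χ ≥ 7, and the coloring below uses 7 colors, so χ(G) = 7.
A valid 7-coloring: color 1: [1]; color 2: [8]; color 3: [9]; color 4: [12]; color 5: [0]; color 6: [4]; color 7: [5].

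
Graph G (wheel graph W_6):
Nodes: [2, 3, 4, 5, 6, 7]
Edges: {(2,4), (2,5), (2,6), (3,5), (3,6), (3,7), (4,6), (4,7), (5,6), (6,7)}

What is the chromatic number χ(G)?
χ(G) = 4

Clique number ω(G) = 3 (lower bound: χ ≥ ω).
Odd cycle [5, 2, 4, 7, 3] needs 3 colors (χ ≥ 3).
Vertex 6 is adjacent to every vertex of [2, 3, 4, 5, 7], which already need 3 colors among themselves, so 6 needs a new color (χ ≥ 4).
The coloring below uses 4 colors, so χ(G) = 4.
A valid 4-coloring: color 1: [6]; color 2: [5, 7]; color 3: [2, 3]; color 4: [4].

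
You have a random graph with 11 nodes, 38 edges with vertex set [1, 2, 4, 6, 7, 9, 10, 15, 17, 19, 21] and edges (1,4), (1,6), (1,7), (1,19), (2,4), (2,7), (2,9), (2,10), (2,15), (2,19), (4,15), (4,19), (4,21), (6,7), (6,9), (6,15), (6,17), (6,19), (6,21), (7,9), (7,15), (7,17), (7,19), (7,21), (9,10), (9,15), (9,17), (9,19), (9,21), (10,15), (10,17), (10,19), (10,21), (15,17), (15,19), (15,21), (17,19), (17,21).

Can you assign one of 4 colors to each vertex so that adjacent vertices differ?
No, G is not 4-colorable

The clique on vertices [6, 7, 9, 15, 17, 19] has size 6 > 4, so it alone needs 6 colors.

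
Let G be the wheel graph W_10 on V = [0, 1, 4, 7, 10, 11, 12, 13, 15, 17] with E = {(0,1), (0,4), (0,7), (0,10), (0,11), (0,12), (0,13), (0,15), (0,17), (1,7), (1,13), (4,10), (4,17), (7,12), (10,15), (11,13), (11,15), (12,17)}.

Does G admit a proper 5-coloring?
A valid 5-coloring: color 1: [0]; color 2: [1, 10, 11, 17]; color 3: [4, 7, 13, 15]; color 4: [12].
(χ(G) = 4 ≤ 5.)

Yes, G is 5-colorable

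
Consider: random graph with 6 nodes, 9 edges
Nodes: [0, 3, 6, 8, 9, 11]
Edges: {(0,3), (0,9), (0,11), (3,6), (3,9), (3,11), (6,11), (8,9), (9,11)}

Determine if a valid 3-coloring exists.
The clique on vertices [0, 3, 9, 11] has size 4 > 3, so it alone needs 4 colors.

No, G is not 3-colorable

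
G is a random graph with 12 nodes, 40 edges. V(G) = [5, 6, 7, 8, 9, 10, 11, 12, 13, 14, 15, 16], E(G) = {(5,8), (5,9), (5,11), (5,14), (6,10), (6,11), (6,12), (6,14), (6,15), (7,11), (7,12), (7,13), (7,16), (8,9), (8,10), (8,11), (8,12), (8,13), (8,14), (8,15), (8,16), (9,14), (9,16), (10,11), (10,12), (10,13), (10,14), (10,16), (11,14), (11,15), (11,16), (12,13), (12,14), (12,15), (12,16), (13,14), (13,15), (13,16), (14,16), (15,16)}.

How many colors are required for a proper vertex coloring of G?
χ(G) = 6

Clique number ω(G) = 6 (lower bound: χ ≥ ω).
The clique on [8, 10, 12, 13, 14, 16] has size 6, forcing χ ≥ 6, and the coloring below uses 6 colors, so χ(G) = 6.
A valid 6-coloring: color 1: [6, 7, 8]; color 2: [5, 16]; color 3: [14, 15]; color 4: [9, 11, 12]; color 5: [10]; color 6: [13].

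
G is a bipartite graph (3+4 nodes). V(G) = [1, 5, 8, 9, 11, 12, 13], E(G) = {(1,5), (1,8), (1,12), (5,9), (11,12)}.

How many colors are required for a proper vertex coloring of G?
Clique number ω(G) = 2 (lower bound: χ ≥ ω).
The graph is bipartite (no odd cycle), so 2 colors suffice: χ(G) = 2.
A valid 2-coloring: color 1: [1, 9, 11, 13]; color 2: [5, 8, 12].

χ(G) = 2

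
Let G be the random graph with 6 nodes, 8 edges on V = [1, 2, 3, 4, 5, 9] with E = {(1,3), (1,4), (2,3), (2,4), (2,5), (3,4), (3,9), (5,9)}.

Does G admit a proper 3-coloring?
A valid 3-coloring: color 1: [3, 5]; color 2: [4, 9]; color 3: [1, 2].
(χ(G) = 3 ≤ 3.)

Yes, G is 3-colorable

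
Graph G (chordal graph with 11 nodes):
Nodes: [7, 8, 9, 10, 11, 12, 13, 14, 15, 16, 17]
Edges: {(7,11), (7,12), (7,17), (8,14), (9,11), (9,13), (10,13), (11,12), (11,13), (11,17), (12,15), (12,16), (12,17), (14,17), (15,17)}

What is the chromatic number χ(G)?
Clique number ω(G) = 4 (lower bound: χ ≥ ω).
The clique on [7, 11, 12, 17] has size 4, forcing χ ≥ 4, and the coloring below uses 4 colors, so χ(G) = 4.
A valid 4-coloring: color 1: [12, 13, 14]; color 2: [8, 10, 11, 15, 16]; color 3: [9, 17]; color 4: [7].

χ(G) = 4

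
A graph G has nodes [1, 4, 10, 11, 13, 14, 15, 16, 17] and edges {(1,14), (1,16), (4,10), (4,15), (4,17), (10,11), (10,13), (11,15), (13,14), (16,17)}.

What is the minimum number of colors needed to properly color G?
Clique number ω(G) = 2 (lower bound: χ ≥ ω).
Odd cycle [14, 13, 10, 4, 17, 16, 1] needs 3 colors (χ ≥ 3).
The coloring below uses 3 colors, so χ(G) = 3.
A valid 3-coloring: color 1: [10, 14, 15, 16]; color 2: [1, 4, 11, 13]; color 3: [17].

χ(G) = 3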